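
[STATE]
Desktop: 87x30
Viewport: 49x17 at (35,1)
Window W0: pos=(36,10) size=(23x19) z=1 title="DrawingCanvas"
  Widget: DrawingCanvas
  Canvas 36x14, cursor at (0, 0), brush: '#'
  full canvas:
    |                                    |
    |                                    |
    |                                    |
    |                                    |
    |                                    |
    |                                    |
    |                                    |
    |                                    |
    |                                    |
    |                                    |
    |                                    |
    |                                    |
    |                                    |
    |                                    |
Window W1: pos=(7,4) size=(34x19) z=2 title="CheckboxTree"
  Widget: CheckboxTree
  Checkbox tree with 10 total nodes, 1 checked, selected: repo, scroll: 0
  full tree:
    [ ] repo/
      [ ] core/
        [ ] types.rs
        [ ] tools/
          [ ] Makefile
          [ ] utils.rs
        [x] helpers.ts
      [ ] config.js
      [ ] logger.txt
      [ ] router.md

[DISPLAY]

                                                 
                                                 
                                                 
━━━━━┓                                           
     ┃                                           
─────┨                                           
     ┃                                           
     ┃                                           
     ┃                                           
     ┃━━━━━━━━━━━━━━━━━┓                         
     ┃wingCanvas       ┃                         
     ┃─────────────────┨                         
     ┃                 ┃                         
     ┃                 ┃                         
     ┃                 ┃                         
     ┃                 ┃                         
     ┃                 ┃                         


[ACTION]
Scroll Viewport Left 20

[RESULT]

                                                 
                                                 
                                                 
━━━━━━━━━━━━━━━━━━━━━━━━━┓                       
oxTree                   ┃                       
─────────────────────────┨                       
po/                      ┃                       
core/                    ┃                       
] types.rs               ┃                       
] tools/                 ┃━━━━━━━━━━━━━━━━━┓     
[ ] Makefile             ┃wingCanvas       ┃     
[ ] utils.rs             ┃─────────────────┨     
] helpers.ts             ┃                 ┃     
config.js                ┃                 ┃     
logger.txt               ┃                 ┃     
router.md                ┃                 ┃     
                         ┃                 ┃     


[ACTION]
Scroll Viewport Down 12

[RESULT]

] helpers.ts             ┃                 ┃     
config.js                ┃                 ┃     
logger.txt               ┃                 ┃     
router.md                ┃                 ┃     
                         ┃                 ┃     
                         ┃                 ┃     
                         ┃                 ┃     
                         ┃                 ┃     
                         ┃                 ┃     
━━━━━━━━━━━━━━━━━━━━━━━━━┛                 ┃     
                     ┃                     ┃     
                     ┃                     ┃     
                     ┃                     ┃     
                     ┃                     ┃     
                     ┃                     ┃     
                     ┗━━━━━━━━━━━━━━━━━━━━━┛     
                                                 


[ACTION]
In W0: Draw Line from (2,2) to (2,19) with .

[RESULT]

] helpers.ts             ┃                 ┃     
config.js                ┃                 ┃     
logger.txt               ┃................ ┃     
router.md                ┃                 ┃     
                         ┃                 ┃     
                         ┃                 ┃     
                         ┃                 ┃     
                         ┃                 ┃     
                         ┃                 ┃     
━━━━━━━━━━━━━━━━━━━━━━━━━┛                 ┃     
                     ┃                     ┃     
                     ┃                     ┃     
                     ┃                     ┃     
                     ┃                     ┃     
                     ┃                     ┃     
                     ┗━━━━━━━━━━━━━━━━━━━━━┛     
                                                 


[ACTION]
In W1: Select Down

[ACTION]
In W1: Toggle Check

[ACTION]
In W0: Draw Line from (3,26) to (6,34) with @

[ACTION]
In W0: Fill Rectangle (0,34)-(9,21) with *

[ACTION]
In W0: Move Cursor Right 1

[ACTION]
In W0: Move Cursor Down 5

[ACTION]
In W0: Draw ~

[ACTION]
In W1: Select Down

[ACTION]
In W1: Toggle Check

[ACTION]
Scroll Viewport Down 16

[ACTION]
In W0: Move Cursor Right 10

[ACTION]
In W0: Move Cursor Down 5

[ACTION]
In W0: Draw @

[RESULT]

] helpers.ts             ┃                 ┃     
config.js                ┃                 ┃     
logger.txt               ┃................ ┃     
router.md                ┃                 ┃     
                         ┃                 ┃     
                         ┃                 ┃     
                         ┃                 ┃     
                         ┃                 ┃     
                         ┃                 ┃     
━━━━━━━━━━━━━━━━━━━━━━━━━┛                 ┃     
                     ┃           @         ┃     
                     ┃                     ┃     
                     ┃                     ┃     
                     ┃                     ┃     
                     ┃                     ┃     
                     ┗━━━━━━━━━━━━━━━━━━━━━┛     
                                                 


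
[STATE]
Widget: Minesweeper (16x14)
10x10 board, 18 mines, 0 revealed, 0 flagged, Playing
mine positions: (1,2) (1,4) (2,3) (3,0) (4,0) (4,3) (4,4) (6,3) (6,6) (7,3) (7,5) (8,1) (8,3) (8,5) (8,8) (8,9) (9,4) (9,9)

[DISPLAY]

■■■■■■■■■■      
■■■■■■■■■■      
■■■■■■■■■■      
■■■■■■■■■■      
■■■■■■■■■■      
■■■■■■■■■■      
■■■■■■■■■■      
■■■■■■■■■■      
■■■■■■■■■■      
■■■■■■■■■■      
                
                
                
                


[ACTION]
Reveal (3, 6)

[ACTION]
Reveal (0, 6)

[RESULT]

■■■■■1          
■■■■■1          
■■■■■1          
■■■■■1          
■■■■■1          
■■■■■211        
■■■■■■■1        
■■■■■■■222      
■■■■■■■■■■      
■■■■■■■■■■      
                
                
                
                


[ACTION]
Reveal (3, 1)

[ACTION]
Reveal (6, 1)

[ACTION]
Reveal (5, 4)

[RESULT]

■■■■■1          
■■■■■1          
■■■■■1          
■2■■■1          
■■■■■1          
112■3211        
  2■■■■1        
114■■■■222      
■■■■■■■■■■      
■■■■■■■■■■      
                
                
                
                


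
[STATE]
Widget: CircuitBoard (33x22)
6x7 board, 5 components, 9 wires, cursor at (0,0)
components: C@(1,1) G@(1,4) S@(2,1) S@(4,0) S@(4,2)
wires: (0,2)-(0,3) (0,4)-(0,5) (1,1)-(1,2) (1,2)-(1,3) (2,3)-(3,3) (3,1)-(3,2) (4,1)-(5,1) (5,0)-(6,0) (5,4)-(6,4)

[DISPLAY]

   0 1 2 3 4 5                   
0  [.]      · ─ ·   · ─ ·        
                                 
1       C ─ · ─ ·   G            
                                 
2       S       ·                
                │                
3       · ─ ·   ·                
                                 
4   S   ·   S                    
        │                        
5   ·   ·           ·            
    │               │            
6   ·               ·            
Cursor: (0,0)                    
                                 
                                 
                                 
                                 
                                 
                                 
                                 


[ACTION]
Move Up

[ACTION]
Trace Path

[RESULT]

   0 1 2 3 4 5                   
0  [.]      · ─ ·   · ─ ·        
                                 
1       C ─ · ─ ·   G            
                                 
2       S       ·                
                │                
3       · ─ ·   ·                
                                 
4   S   ·   S                    
        │                        
5   ·   ·           ·            
    │               │            
6   ·               ·            
Cursor: (0,0)  Trace: No connecti
                                 
                                 
                                 
                                 
                                 
                                 
                                 


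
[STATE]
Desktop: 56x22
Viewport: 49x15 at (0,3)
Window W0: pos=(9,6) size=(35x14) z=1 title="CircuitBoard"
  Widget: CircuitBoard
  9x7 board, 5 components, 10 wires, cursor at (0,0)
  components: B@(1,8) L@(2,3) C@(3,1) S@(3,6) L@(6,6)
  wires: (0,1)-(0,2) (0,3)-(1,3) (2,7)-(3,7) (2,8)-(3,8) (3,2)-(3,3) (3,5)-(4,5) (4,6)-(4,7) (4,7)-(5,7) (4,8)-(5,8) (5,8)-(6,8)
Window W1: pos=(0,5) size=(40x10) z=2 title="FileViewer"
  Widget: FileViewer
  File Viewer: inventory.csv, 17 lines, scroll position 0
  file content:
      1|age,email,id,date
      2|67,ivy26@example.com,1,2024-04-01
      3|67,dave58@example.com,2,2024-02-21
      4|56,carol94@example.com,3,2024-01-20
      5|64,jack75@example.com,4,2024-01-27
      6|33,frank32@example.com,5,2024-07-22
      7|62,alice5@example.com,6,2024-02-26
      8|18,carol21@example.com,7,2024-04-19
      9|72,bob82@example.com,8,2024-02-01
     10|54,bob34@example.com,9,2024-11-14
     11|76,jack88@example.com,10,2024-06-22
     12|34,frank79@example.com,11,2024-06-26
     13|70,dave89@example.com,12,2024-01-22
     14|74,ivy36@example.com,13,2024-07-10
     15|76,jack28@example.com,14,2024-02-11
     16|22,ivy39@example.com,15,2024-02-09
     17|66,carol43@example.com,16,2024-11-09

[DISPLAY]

                                                 
                                                 
┏━━━━━━━━━━━━━━━━━━━━━━━━━━━━━━━━━━━━━━┓         
┃ FileViewer                           ┃━━━┓     
┠──────────────────────────────────────┨   ┃     
┃age,email,id,date                    ▲┃───┨     
┃67,ivy26@example.com,1,2024-04-01    █┃   ┃     
┃67,dave58@example.com,2,2024-02-21   ░┃   ┃     
┃56,carol94@example.com,3,2024-01-20  ░┃   ┃     
┃64,jack75@example.com,4,2024-01-27   ░┃   ┃     
┃33,frank32@example.com,5,2024-07-22  ▼┃   ┃     
┗━━━━━━━━━━━━━━━━━━━━━━━━━━━━━━━━━━━━━━┛  ·┃     
         ┃                                │┃     
         ┃3       C   · ─ ·       ·   S   ·┃     
         ┃                        │        ┃     


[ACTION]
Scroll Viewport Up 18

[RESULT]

                                                 
                                                 
                                                 
                                                 
                                                 
┏━━━━━━━━━━━━━━━━━━━━━━━━━━━━━━━━━━━━━━┓         
┃ FileViewer                           ┃━━━┓     
┠──────────────────────────────────────┨   ┃     
┃age,email,id,date                    ▲┃───┨     
┃67,ivy26@example.com,1,2024-04-01    █┃   ┃     
┃67,dave58@example.com,2,2024-02-21   ░┃   ┃     
┃56,carol94@example.com,3,2024-01-20  ░┃   ┃     
┃64,jack75@example.com,4,2024-01-27   ░┃   ┃     
┃33,frank32@example.com,5,2024-07-22  ▼┃   ┃     
┗━━━━━━━━━━━━━━━━━━━━━━━━━━━━━━━━━━━━━━┛  ·┃     


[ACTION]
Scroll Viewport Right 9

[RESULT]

                                                 
                                                 
                                                 
                                                 
                                                 
━━━━━━━━━━━━━━━━━━━━━━━━━━━━━━━━┓                
iewer                           ┃━━━┓            
────────────────────────────────┨   ┃            
ail,id,date                    ▲┃───┨            
26@example.com,1,2024-04-01    █┃   ┃            
e58@example.com,2,2024-02-21   ░┃   ┃            
ol94@example.com,3,2024-01-20  ░┃   ┃            
k75@example.com,4,2024-01-27   ░┃   ┃            
nk32@example.com,5,2024-07-22  ▼┃   ┃            
━━━━━━━━━━━━━━━━━━━━━━━━━━━━━━━━┛  ·┃            


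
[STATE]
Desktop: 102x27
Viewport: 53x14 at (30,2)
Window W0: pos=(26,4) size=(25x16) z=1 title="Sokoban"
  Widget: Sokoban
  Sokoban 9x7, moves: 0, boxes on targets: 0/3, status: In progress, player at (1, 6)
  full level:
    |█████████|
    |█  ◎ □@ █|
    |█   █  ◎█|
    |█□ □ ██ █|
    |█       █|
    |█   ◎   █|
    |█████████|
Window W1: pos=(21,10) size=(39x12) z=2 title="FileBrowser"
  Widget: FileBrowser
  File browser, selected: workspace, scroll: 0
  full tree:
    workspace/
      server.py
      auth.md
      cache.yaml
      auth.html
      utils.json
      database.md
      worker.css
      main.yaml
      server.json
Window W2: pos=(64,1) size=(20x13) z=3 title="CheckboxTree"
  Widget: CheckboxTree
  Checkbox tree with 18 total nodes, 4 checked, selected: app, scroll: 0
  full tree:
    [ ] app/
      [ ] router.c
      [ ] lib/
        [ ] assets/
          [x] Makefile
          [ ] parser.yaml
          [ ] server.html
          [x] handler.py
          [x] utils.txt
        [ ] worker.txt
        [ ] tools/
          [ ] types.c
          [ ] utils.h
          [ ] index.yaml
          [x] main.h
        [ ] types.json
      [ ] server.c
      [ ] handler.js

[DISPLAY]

                                  ┃ CheckboxTree     
                                  ┠──────────────────
━━━━━━━━━━━━━━━━━━━━┓             ┃>[-] app/         
koban               ┃             ┃   [ ] router.c   
────────────────────┨             ┃   [-] lib/       
██████              ┃             ┃     [-] assets/  
◎ □@ █              ┃             ┃       [x] Makefil
 █  ◎█              ┃             ┃       [ ] parser.
━━━━━━━━━━━━━━━━━━━━━━━━━━━━━┓    ┃       [ ] server.
wser                         ┃    ┃       [x] handler
─────────────────────────────┨    ┃       [x] utils.t
rkspace/                     ┃    ┗━━━━━━━━━━━━━━━━━━
er.py                        ┃                       
.md                          ┃                       


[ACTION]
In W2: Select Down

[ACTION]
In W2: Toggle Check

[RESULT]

                                  ┃ CheckboxTree     
                                  ┠──────────────────
━━━━━━━━━━━━━━━━━━━━┓             ┃ [-] app/         
koban               ┃             ┃>  [x] router.c   
────────────────────┨             ┃   [-] lib/       
██████              ┃             ┃     [-] assets/  
◎ □@ █              ┃             ┃       [x] Makefil
 █  ◎█              ┃             ┃       [ ] parser.
━━━━━━━━━━━━━━━━━━━━━━━━━━━━━┓    ┃       [ ] server.
wser                         ┃    ┃       [x] handler
─────────────────────────────┨    ┃       [x] utils.t
rkspace/                     ┃    ┗━━━━━━━━━━━━━━━━━━
er.py                        ┃                       
.md                          ┃                       


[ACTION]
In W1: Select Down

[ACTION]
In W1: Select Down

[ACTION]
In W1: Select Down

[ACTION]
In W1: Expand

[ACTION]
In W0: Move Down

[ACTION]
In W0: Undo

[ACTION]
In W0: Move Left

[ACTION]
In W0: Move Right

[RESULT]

                                  ┃ CheckboxTree     
                                  ┠──────────────────
━━━━━━━━━━━━━━━━━━━━┓             ┃ [-] app/         
koban               ┃             ┃>  [x] router.c   
────────────────────┨             ┃   [-] lib/       
██████              ┃             ┃     [-] assets/  
◎□ @ █              ┃             ┃       [x] Makefil
 █  ◎█              ┃             ┃       [ ] parser.
━━━━━━━━━━━━━━━━━━━━━━━━━━━━━┓    ┃       [ ] server.
wser                         ┃    ┃       [x] handler
─────────────────────────────┨    ┃       [x] utils.t
rkspace/                     ┃    ┗━━━━━━━━━━━━━━━━━━
er.py                        ┃                       
.md                          ┃                       


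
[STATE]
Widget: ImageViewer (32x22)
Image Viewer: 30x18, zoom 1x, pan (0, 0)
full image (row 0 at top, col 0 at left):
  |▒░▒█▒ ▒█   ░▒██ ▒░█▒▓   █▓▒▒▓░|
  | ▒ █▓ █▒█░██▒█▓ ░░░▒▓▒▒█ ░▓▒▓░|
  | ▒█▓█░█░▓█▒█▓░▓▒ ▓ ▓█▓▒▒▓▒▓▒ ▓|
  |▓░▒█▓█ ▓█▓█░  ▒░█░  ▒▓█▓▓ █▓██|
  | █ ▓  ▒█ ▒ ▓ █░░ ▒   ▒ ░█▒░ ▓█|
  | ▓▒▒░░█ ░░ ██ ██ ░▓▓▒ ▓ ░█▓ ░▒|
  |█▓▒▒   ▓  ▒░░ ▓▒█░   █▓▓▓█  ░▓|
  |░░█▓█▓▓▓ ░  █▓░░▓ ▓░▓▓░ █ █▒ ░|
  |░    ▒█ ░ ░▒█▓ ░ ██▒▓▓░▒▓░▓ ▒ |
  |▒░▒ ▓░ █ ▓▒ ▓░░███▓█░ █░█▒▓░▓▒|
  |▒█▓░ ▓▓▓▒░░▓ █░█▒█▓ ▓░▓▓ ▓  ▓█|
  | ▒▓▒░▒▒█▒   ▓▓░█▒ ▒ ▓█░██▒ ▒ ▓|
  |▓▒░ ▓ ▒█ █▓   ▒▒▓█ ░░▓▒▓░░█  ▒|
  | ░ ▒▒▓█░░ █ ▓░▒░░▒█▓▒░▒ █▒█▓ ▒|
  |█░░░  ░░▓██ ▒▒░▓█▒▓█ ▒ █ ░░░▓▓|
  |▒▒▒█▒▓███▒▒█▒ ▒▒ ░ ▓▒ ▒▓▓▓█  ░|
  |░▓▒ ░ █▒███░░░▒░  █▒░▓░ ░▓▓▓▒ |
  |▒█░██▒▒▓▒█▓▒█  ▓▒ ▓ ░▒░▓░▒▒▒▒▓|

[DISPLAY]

▒░▒█▒ ▒█   ░▒██ ▒░█▒▓   █▓▒▒▓░  
 ▒ █▓ █▒█░██▒█▓ ░░░▒▓▒▒█ ░▓▒▓░  
 ▒█▓█░█░▓█▒█▓░▓▒ ▓ ▓█▓▒▒▓▒▓▒ ▓  
▓░▒█▓█ ▓█▓█░  ▒░█░  ▒▓█▓▓ █▓██  
 █ ▓  ▒█ ▒ ▓ █░░ ▒   ▒ ░█▒░ ▓█  
 ▓▒▒░░█ ░░ ██ ██ ░▓▓▒ ▓ ░█▓ ░▒  
█▓▒▒   ▓  ▒░░ ▓▒█░   █▓▓▓█  ░▓  
░░█▓█▓▓▓ ░  █▓░░▓ ▓░▓▓░ █ █▒ ░  
░    ▒█ ░ ░▒█▓ ░ ██▒▓▓░▒▓░▓ ▒   
▒░▒ ▓░ █ ▓▒ ▓░░███▓█░ █░█▒▓░▓▒  
▒█▓░ ▓▓▓▒░░▓ █░█▒█▓ ▓░▓▓ ▓  ▓█  
 ▒▓▒░▒▒█▒   ▓▓░█▒ ▒ ▓█░██▒ ▒ ▓  
▓▒░ ▓ ▒█ █▓   ▒▒▓█ ░░▓▒▓░░█  ▒  
 ░ ▒▒▓█░░ █ ▓░▒░░▒█▓▒░▒ █▒█▓ ▒  
█░░░  ░░▓██ ▒▒░▓█▒▓█ ▒ █ ░░░▓▓  
▒▒▒█▒▓███▒▒█▒ ▒▒ ░ ▓▒ ▒▓▓▓█  ░  
░▓▒ ░ █▒███░░░▒░  █▒░▓░ ░▓▓▓▒   
▒█░██▒▒▓▒█▓▒█  ▓▒ ▓ ░▒░▓░▒▒▒▒▓  
                                
                                
                                
                                


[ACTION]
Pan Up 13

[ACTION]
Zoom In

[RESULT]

▒▒░░▒▒██▒▒  ▒▒██      ░░▒▒████  
▒▒░░▒▒██▒▒  ▒▒██      ░░▒▒████  
  ▒▒  ██▓▓  ██▒▒██░░████▒▒██▓▓  
  ▒▒  ██▓▓  ██▒▒██░░████▒▒██▓▓  
  ▒▒██▓▓██░░██░░▓▓██▒▒██▓▓░░▓▓▒▒
  ▒▒██▓▓██░░██░░▓▓██▒▒██▓▓░░▓▓▒▒
▓▓░░▒▒██▓▓██  ▓▓██▓▓██░░    ▒▒░░
▓▓░░▒▒██▓▓██  ▓▓██▓▓██░░    ▒▒░░
  ██  ▓▓    ▒▒██  ▒▒  ▓▓  ██░░░░
  ██  ▓▓    ▒▒██  ▒▒  ▓▓  ██░░░░
  ▓▓▒▒▒▒░░░░██  ░░░░  ████  ████
  ▓▓▒▒▒▒░░░░██  ░░░░  ████  ████
██▓▓▒▒▒▒      ▓▓    ▒▒░░░░  ▓▓▒▒
██▓▓▒▒▒▒      ▓▓    ▒▒░░░░  ▓▓▒▒
░░░░██▓▓██▓▓▓▓▓▓  ░░    ██▓▓░░░░
░░░░██▓▓██▓▓▓▓▓▓  ░░    ██▓▓░░░░
░░        ▒▒██  ░░  ░░▒▒██▓▓  ░░
░░        ▒▒██  ░░  ░░▒▒██▓▓  ░░
▒▒░░▒▒  ▓▓░░  ██  ▓▓▒▒  ▓▓░░░░██
▒▒░░▒▒  ▓▓░░  ██  ▓▓▒▒  ▓▓░░░░██
▒▒██▓▓░░  ▓▓▓▓▓▓▒▒░░░░▓▓  ██░░██
▒▒██▓▓░░  ▓▓▓▓▓▓▒▒░░░░▓▓  ██░░██


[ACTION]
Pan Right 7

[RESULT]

█▒▒  ▒▒██      ░░▒▒████  ▒▒░░██▒
█▒▒  ▒▒██      ░░▒▒████  ▒▒░░██▒
█▓▓  ██▒▒██░░████▒▒██▓▓  ░░░░░░▒
█▓▓  ██▒▒██░░████▒▒██▓▓  ░░░░░░▒
▓██░░██░░▓▓██▒▒██▓▓░░▓▓▒▒  ▓▓  ▓
▓██░░██░░▓▓██▒▒██▓▓░░▓▓▒▒  ▓▓  ▓
█▓▓██  ▓▓██▓▓██░░    ▒▒░░██░░   
█▓▓██  ▓▓██▓▓██░░    ▒▒░░██░░   
▓    ▒▒██  ▒▒  ▓▓  ██░░░░  ▒▒   
▓    ▒▒██  ▒▒  ▓▓  ██░░░░  ▒▒   
▒░░░░██  ░░░░  ████  ████  ░░▓▓▓
▒░░░░██  ░░░░  ████  ████  ░░▓▓▓
▒      ▓▓    ▒▒░░░░  ▓▓▒▒██░░   
▒      ▓▓    ▒▒░░░░  ▓▓▒▒██░░   
▓██▓▓▓▓▓▓  ░░    ██▓▓░░░░▓▓  ▓▓░
▓██▓▓▓▓▓▓  ░░    ██▓▓░░░░▓▓  ▓▓░
   ▒▒██  ░░  ░░▒▒██▓▓  ░░  ████▒
   ▒▒██  ░░  ░░▒▒██▓▓  ░░  ████▒
 ▓▓░░  ██  ▓▓▒▒  ▓▓░░░░██████▓▓█
 ▓▓░░  ██  ▓▓▒▒  ▓▓░░░░██████▓▓█
░  ▓▓▓▓▓▓▒▒░░░░▓▓  ██░░██▒▒██▓▓ 
░  ▓▓▓▓▓▓▒▒░░░░▓▓  ██░░██▒▒██▓▓ 


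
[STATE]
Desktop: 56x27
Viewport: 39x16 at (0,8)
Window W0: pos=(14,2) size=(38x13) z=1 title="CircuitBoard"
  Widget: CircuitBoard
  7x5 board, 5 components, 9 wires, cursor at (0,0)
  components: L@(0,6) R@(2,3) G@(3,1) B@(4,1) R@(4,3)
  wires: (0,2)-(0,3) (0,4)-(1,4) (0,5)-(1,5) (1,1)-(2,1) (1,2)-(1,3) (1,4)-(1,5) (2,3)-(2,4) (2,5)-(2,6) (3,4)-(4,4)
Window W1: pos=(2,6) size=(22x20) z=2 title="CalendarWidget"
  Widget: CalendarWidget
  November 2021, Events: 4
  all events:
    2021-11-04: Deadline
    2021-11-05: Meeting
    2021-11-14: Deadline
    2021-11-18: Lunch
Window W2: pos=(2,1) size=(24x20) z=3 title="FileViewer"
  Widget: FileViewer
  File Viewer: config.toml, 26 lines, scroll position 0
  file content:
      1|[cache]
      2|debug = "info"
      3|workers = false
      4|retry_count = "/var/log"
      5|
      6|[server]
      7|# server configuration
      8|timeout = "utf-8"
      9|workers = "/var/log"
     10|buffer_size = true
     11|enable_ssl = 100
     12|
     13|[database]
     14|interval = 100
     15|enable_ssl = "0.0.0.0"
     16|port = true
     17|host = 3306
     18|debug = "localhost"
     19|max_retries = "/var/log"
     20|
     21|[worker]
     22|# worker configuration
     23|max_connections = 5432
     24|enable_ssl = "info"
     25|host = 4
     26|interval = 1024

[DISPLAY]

  ┃                     ░┃ · ─ ·   · ─ 
  ┃[server]             ░┃             
  ┃# server configuratio░┃     R ─ ·   
  ┃timeout = "utf-8"    ░┃             
  ┃workers = "/var/log" ░┃         ·   
  ┃buffer_size = true   ░┃         │   
  ┃enable_ssl = 100     ░┃━━━━━━━━━━━━━
  ┃                     ░┃             
  ┃[database]           ░┃             
  ┃interval = 100       ░┃             
  ┃enable_ssl = "0.0.0.0░┃             
  ┃port = true          ▼┃             
  ┗━━━━━━━━━━━━━━━━━━━━━━┛             
  ┃                    ┃               
  ┃                    ┃               
  ┃                    ┃               


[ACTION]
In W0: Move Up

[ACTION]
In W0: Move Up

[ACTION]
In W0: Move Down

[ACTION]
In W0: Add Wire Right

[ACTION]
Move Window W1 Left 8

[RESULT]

┠─┃                     ░┃ · ─ ·   · ─ 
┃ ┃[server]             ░┃             
┃M┃# server configuratio░┃     R ─ ·   
┃ ┃timeout = "utf-8"    ░┃             
┃ ┃workers = "/var/log" ░┃         ·   
┃1┃buffer_size = true   ░┃         │   
┃2┃enable_ssl = 100     ░┃━━━━━━━━━━━━━
┃2┃                     ░┃             
┃ ┃[database]           ░┃             
┃ ┃interval = 100       ░┃             
┃ ┃enable_ssl = "0.0.0.0░┃             
┃ ┃port = true          ▼┃             
┃ ┗━━━━━━━━━━━━━━━━━━━━━━┛             
┃                    ┃                 
┃                    ┃                 
┃                    ┃                 


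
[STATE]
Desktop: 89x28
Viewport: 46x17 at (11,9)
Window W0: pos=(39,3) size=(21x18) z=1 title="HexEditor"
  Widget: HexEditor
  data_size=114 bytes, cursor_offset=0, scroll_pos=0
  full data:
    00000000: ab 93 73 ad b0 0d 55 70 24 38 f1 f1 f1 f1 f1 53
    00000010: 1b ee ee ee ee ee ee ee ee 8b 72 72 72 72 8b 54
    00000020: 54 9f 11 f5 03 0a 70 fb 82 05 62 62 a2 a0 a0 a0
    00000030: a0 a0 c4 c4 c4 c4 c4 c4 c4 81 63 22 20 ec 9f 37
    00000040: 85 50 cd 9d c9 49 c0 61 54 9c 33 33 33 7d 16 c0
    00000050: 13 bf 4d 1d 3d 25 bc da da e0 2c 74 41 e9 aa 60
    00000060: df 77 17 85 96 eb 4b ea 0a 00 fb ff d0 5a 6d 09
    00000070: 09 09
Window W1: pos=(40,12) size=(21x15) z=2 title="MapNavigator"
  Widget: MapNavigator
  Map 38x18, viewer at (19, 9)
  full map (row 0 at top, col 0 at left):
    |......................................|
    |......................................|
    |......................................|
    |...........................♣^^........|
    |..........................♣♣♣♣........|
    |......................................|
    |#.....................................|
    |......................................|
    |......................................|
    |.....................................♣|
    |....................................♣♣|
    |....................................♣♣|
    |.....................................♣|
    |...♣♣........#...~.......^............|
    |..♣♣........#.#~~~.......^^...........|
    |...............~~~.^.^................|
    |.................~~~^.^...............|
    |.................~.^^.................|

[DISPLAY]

                            ┃00000030  a0 a0 c
                            ┃00000040  85 50 c
                            ┃00000050  13 bf 4
                            ┃┏━━━━━━━━━━━━━━━━
                            ┃┃ MapNavigator   
                            ┃┠────────────────
                            ┃┃................
                            ┃┃................
                            ┃┃................
                            ┃┃................
                            ┃┃................
                            ┗┃.........@......
                             ┃................
                             ┃................
                             ┃................
                             ┃...#...~.......^
                             ┃..#.#~~~.......^


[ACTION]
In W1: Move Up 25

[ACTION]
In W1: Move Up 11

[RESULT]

                            ┃00000030  a0 a0 c
                            ┃00000040  85 50 c
                            ┃00000050  13 bf 4
                            ┃┏━━━━━━━━━━━━━━━━
                            ┃┃ MapNavigator   
                            ┃┠────────────────
                            ┃┃                
                            ┃┃                
                            ┃┃                
                            ┃┃                
                            ┃┃                
                            ┗┃.........@......
                             ┃................
                             ┃................
                             ┃................
                             ┃................
                             ┃................


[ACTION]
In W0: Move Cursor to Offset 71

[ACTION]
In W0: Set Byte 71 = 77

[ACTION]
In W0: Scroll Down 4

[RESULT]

                            ┃00000070  09 09  
                            ┃                 
                            ┃                 
                            ┃┏━━━━━━━━━━━━━━━━
                            ┃┃ MapNavigator   
                            ┃┠────────────────
                            ┃┃                
                            ┃┃                
                            ┃┃                
                            ┃┃                
                            ┃┃                
                            ┗┃.........@......
                             ┃................
                             ┃................
                             ┃................
                             ┃................
                             ┃................


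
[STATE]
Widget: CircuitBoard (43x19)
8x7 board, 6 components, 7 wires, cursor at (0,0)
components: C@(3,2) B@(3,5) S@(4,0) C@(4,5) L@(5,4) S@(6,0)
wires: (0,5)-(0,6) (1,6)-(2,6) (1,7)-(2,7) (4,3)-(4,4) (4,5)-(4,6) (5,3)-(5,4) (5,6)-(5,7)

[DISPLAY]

   0 1 2 3 4 5 6 7                         
0  [.]                  · ─ ·              
                                           
1                           ·   ·          
                            │   │          
2                           ·   ·          
                                           
3           C           B                  
                                           
4   S           · ─ ·   C ─ ·              
                                           
5               · ─ L       · ─ ·          
                                           
6   S                                      
Cursor: (0,0)                              
                                           
                                           
                                           
                                           


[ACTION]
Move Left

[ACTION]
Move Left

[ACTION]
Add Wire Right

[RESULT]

   0 1 2 3 4 5 6 7                         
0  [.]─ ·               · ─ ·              
                                           
1                           ·   ·          
                            │   │          
2                           ·   ·          
                                           
3           C           B                  
                                           
4   S           · ─ ·   C ─ ·              
                                           
5               · ─ L       · ─ ·          
                                           
6   S                                      
Cursor: (0,0)                              
                                           
                                           
                                           
                                           


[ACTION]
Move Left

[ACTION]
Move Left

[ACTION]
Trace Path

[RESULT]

   0 1 2 3 4 5 6 7                         
0  [.]─ ·               · ─ ·              
                                           
1                           ·   ·          
                            │   │          
2                           ·   ·          
                                           
3           C           B                  
                                           
4   S           · ─ ·   C ─ ·              
                                           
5               · ─ L       · ─ ·          
                                           
6   S                                      
Cursor: (0,0)  Trace: Path with 2 nodes, no
                                           
                                           
                                           
                                           


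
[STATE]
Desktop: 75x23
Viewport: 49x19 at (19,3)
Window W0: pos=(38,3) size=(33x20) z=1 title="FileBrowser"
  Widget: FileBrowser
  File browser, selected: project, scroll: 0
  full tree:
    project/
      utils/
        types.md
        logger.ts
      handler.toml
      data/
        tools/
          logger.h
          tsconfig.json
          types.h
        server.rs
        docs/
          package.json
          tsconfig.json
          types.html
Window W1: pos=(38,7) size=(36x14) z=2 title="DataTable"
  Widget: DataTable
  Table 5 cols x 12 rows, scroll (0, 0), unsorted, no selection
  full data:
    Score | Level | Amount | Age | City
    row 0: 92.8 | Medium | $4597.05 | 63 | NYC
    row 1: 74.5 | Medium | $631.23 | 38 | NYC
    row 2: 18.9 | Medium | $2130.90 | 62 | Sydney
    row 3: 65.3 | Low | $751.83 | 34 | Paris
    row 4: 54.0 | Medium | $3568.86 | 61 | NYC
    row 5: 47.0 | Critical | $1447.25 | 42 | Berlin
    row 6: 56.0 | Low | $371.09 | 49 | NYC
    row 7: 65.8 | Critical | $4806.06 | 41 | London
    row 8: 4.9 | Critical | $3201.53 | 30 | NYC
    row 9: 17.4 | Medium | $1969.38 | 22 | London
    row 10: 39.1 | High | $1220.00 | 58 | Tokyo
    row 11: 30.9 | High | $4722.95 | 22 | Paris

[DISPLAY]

                   ┏━━━━━━━━━━━━━━━━━━━━━━━━━━━━━
                   ┃ FileBrowser                 
                   ┠─────────────────────────────
                   ┃> [-] project/               
                   ┏━━━━━━━━━━━━━━━━━━━━━━━━━━━━━
                   ┃ DataTable                   
                   ┠─────────────────────────────
                   ┃Score│Level   │Amount  │Age│C
                   ┃─────┼────────┼────────┼───┼─
                   ┃92.8 │Medium  │$4597.05│63 │N
                   ┃74.5 │Medium  │$631.23 │38 │N
                   ┃18.9 │Medium  │$2130.90│62 │S
                   ┃65.3 │Low     │$751.83 │34 │P
                   ┃54.0 │Medium  │$3568.86│61 │N
                   ┃47.0 │Critical│$1447.25│42 │B
                   ┃56.0 │Low     │$371.09 │49 │N
                   ┃65.8 │Critical│$4806.06│41 │L
                   ┗━━━━━━━━━━━━━━━━━━━━━━━━━━━━━
                   ┃                             


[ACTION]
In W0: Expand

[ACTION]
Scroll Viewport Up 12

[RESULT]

                                                 
                                                 
                                                 
                   ┏━━━━━━━━━━━━━━━━━━━━━━━━━━━━━
                   ┃ FileBrowser                 
                   ┠─────────────────────────────
                   ┃> [-] project/               
                   ┏━━━━━━━━━━━━━━━━━━━━━━━━━━━━━
                   ┃ DataTable                   
                   ┠─────────────────────────────
                   ┃Score│Level   │Amount  │Age│C
                   ┃─────┼────────┼────────┼───┼─
                   ┃92.8 │Medium  │$4597.05│63 │N
                   ┃74.5 │Medium  │$631.23 │38 │N
                   ┃18.9 │Medium  │$2130.90│62 │S
                   ┃65.3 │Low     │$751.83 │34 │P
                   ┃54.0 │Medium  │$3568.86│61 │N
                   ┃47.0 │Critical│$1447.25│42 │B
                   ┃56.0 │Low     │$371.09 │49 │N


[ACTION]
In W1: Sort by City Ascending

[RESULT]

                                                 
                                                 
                                                 
                   ┏━━━━━━━━━━━━━━━━━━━━━━━━━━━━━
                   ┃ FileBrowser                 
                   ┠─────────────────────────────
                   ┃> [-] project/               
                   ┏━━━━━━━━━━━━━━━━━━━━━━━━━━━━━
                   ┃ DataTable                   
                   ┠─────────────────────────────
                   ┃Score│Level   │Amount  │Age│C
                   ┃─────┼────────┼────────┼───┼─
                   ┃47.0 │Critical│$1447.25│42 │B
                   ┃65.8 │Critical│$4806.06│41 │L
                   ┃17.4 │Medium  │$1969.38│22 │L
                   ┃92.8 │Medium  │$4597.05│63 │N
                   ┃74.5 │Medium  │$631.23 │38 │N
                   ┃54.0 │Medium  │$3568.86│61 │N
                   ┃56.0 │Low     │$371.09 │49 │N
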